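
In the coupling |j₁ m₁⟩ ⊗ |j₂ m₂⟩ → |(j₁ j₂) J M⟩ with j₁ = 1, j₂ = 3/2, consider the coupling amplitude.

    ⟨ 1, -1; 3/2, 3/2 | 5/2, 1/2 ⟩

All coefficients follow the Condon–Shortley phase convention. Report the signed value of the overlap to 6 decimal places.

√[6·0!2!3!/6! · 0!2!3!0!3!2!] = √(72/5)
  +(−1)^0/∏(0,0,2,3,0,0)! = 1/12  (running 1/12)
⟨..|..⟩ = √(72/5)·(1/12) = +0.316228

+√(1/10) = +0.316228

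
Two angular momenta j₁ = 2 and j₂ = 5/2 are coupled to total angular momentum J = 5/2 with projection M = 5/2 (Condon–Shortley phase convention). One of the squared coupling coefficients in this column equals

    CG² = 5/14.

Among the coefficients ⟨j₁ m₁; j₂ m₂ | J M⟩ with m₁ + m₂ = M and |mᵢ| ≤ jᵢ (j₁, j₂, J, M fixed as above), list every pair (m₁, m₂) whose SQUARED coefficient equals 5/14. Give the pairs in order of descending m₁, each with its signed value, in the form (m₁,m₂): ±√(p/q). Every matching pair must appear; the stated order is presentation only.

(0,5/2): +√(5/14)

Admissible pairs with m₁+m₂ = M = 5/2: (0,5/2), (1,3/2), (2,1/2)
  (m₁,m₂)=(2,1/2): CG² = 3/14, CG = +√(3/14)
  (m₁,m₂)=(1,3/2): CG² = 3/7, CG = −√(3/7)
  (m₁,m₂)=(0,5/2): CG² = 5/14, CG = +√(5/14)   ← matches the target
Pairs with CG² = 5/14: (0,5/2): +√(5/14)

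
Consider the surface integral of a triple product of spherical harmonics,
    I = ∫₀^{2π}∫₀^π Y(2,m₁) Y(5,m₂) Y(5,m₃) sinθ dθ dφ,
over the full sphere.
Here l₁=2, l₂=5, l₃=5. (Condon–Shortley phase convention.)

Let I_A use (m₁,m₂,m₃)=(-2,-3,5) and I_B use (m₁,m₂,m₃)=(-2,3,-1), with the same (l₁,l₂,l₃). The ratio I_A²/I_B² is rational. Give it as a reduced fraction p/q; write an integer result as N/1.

l's match ⇒ only the (l;m) 3-j factors differ between A and B.
A: triangle coeff Δ(2,5,5) = 1/38610; Σ_t [2,2]: t=2:+1/161280 = 1/161280; (3j)²=1/143 [(2 5 5; -2 -3 5)], sign=+1
B: triangle coeff Δ(2,5,5) = 1/38610; Σ_t [2,2]: t=2:+1/5760 = 1/5760; (3j)²=56/2145 [(2 5 5; -2 3 -1)], sign=+1
I_A²/I_B² = (1/143)/(56/2145) = 15/56

15/56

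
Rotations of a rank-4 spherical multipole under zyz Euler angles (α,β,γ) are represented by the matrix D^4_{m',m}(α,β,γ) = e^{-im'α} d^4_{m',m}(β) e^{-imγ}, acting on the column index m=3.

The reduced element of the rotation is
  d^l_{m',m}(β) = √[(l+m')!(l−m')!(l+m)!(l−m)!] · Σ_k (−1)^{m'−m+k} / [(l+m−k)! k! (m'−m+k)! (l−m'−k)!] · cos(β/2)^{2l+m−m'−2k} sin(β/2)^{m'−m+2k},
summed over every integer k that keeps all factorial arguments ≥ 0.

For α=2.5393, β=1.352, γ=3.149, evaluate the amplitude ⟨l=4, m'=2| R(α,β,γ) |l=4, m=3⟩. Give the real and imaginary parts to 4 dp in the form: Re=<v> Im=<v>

Re=0.1449 Im=0.3542

First d^4_{2,3}(β=1.3520), then the phase factors e^{-i(2)α} and e^{-i(3)γ}:
c=cos(1.352000/2)=0.780082, s=sin(1.352000/2)=0.625678; N=√[720·2·5040·1]=2693.993318
The bounds max(0,m−m')=1 and min(l+m,l−m')=2 give 2 terms
  k=1: (−1)^0·2693.9933/(720)·0.7801^7·0.6257^1 = +0.411524
  k=2: (−1)^1·2693.9933/(240)·0.7801^5·0.6257^3 = -0.794214
d^4_{2,3}(1.3520) = +0.411524 -0.794214 = -0.382690
Attach z-rotation phases: D = e^{-i(2)(2.5393)}·(-0.382690)·e^{-i(3)(3.1490)} = +0.144940+0.354181i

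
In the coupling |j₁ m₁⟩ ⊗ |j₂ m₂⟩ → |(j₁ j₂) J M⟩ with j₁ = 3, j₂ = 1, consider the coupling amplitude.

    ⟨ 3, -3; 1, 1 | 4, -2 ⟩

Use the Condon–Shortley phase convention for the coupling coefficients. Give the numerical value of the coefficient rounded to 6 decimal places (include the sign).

+0.188982  (= +√(1/28))

triangle: 0!×6!×2!/9! = 1440/362880
(j±m)!: 0!×6!×2!×0!×2!×6! = 2073600
prefactor² = (2J+1)×Δ×N² = 518400/7
  k=0: +1/(0!×0!×6!×2!×0!×0!) = 1/1440
Σ = 1/1440  ⇒  CG² = 518400/7×(1/1440)² = 1/28
CG = +√(1/28) = +0.188982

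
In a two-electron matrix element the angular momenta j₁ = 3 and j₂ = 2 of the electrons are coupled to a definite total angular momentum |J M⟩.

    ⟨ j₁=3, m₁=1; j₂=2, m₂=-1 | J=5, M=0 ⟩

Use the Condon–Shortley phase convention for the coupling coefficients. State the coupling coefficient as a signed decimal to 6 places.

+√(5/21) ≈ +0.487950

√[11·0!6!4!/11! · 4!2!1!3!5!5!] = √(138240/7)
  +(−1)^0/∏(0,0,2,1,4,3)! = 1/288  (running 1/288)
⟨..|..⟩ = √(138240/7)·(1/288) = +0.487950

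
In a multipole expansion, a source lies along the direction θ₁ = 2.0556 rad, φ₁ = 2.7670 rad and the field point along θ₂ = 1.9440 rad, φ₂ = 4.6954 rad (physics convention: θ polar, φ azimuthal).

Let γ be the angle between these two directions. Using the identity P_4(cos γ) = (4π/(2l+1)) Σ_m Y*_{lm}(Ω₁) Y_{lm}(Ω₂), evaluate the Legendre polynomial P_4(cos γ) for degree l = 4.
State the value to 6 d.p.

Expand P_4 via completeness: Σ_{m} conj(Y_{4,m}) at Ω₁ times Y_{4,m} at Ω₂ —
  [-4]  conj(Y_{4,-4})(Ω₁) = 0.01962 - 0.27047j ; Y_{4,-4}(Ω₂) = 0.33193 + 0.02259j ; Δ = 0.01262 - 0.08933j
  [-3]  conj(Y_{4,-3})(Ω₁) = 0.17465 - 0.36431j ; Y_{4,-3}(Ω₂) = -0.01877 + 0.36798j ; Δ = 0.13078 + 0.07110j
  [-2]  conj(Y_{4,-2})(Ω₁) = 0.09977 - 0.09280j ; Y_{4,-2}(Ω₂) = 0.02014 + 0.00068j ; Δ = 0.00207 - 0.00180j
  [-1]  conj(Y_{4,-1})(Ω₁) = -0.26862 + 0.10561j ; Y_{4,-1}(Ω₂) = -0.00565 + 0.33234j ; Δ = -0.03358 - 0.08987j
  [+0]  conj(Y_{4,0})(Ω₁) = -0.19726 + 0.00000j ; Y_{4,0}(Ω₂) = -0.03909 + 0.00000j ; Δ = 0.00771 + 0.00000j
  [+1]  conj(Y_{4,1})(Ω₁) = 0.26862 + 0.10561j ; Y_{4,1}(Ω₂) = 0.00565 + 0.33234j ; Δ = -0.03358 + 0.08987j
  [+2]  conj(Y_{4,2})(Ω₁) = 0.09977 + 0.09280j ; Y_{4,2}(Ω₂) = 0.02014 - 0.00068j ; Δ = 0.00207 + 0.00180j
  [+3]  conj(Y_{4,3})(Ω₁) = -0.17465 - 0.36431j ; Y_{4,3}(Ω₂) = 0.01877 + 0.36798j ; Δ = 0.13078 - 0.07110j
  [+4]  conj(Y_{4,4})(Ω₁) = 0.01962 + 0.27047j ; Y_{4,4}(Ω₂) = 0.33193 - 0.02259j ; Δ = 0.01262 + 0.08933j
Total Σ_m = 0.23150 + 0.00000j. Multiply by 1.396263: 0.32324 + 0.00000j. P_4(cos γ) = 0.323238

0.323238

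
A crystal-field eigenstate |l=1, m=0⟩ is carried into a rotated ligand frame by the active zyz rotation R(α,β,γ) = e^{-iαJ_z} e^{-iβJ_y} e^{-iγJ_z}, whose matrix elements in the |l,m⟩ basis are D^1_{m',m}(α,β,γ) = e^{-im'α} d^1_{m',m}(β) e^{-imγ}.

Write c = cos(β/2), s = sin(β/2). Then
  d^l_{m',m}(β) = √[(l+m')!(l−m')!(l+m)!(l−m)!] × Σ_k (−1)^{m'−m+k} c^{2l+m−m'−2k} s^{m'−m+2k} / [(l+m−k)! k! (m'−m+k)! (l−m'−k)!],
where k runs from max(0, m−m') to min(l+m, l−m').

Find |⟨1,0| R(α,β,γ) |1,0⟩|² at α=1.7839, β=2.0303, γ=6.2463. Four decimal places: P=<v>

D^1_{0,0}(1.7839,2.0303,6.2463) = e^{-i·0·1.7839}·d^1_{0,0}(2.0303)·e^{-i·0·6.2463}. Compute d first:
c=cos(2.030300/2)=0.527493, s=sin(2.030300/2)=0.849560; N=√[1·1·1·1]=1.000000
k∈{0,1} keeps every argument non-negative
  k=0: (−1)^0·1.0000/(1)·0.5275^2·0.8496^0 = +0.278248
  k=1: (−1)^1·1.0000/(1)·0.5275^0·0.8496^2 = -0.721752
d^1_{0,0}(2.0303) = +0.278248 -0.721752 = -0.443503
|D^1_{0,0}|² = |d^1_{0,0}(β)|² = (-0.443503)² = 0.196695 (the z-rotation phases have unit modulus)

P=0.1967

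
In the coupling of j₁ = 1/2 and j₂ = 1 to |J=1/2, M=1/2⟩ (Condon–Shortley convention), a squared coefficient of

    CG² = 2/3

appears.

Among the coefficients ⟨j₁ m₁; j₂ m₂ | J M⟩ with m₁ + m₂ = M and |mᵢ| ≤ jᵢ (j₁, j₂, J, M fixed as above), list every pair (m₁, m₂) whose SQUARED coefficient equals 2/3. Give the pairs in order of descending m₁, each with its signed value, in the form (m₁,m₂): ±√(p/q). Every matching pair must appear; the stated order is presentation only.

(-1/2,1): −√(2/3)

Admissible pairs with m₁+m₂ = M = 1/2: (-1/2,1), (1/2,0)
  (m₁,m₂)=(1/2,0): CG² = 1/3, CG = +√(1/3)
  (m₁,m₂)=(-1/2,1): CG² = 2/3, CG = −√(2/3)   ← matches the target
Pairs with CG² = 2/3: (-1/2,1): −√(2/3)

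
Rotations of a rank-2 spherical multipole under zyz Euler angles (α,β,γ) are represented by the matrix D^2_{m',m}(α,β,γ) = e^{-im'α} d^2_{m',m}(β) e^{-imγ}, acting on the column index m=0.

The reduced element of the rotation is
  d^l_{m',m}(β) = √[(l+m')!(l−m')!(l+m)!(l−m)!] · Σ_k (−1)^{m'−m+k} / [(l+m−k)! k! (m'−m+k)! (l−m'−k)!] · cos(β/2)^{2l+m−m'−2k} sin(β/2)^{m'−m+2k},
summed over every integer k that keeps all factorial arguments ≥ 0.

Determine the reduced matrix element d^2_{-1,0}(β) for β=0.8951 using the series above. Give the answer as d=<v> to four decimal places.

d=0.5977

d^2_{-1,0}(β=0.8951) via the finite sum:
c=cos(0.895100/2)=0.901510, s=sin(0.895100/2)=0.432758; N=√[1·6·2·2]=4.898979
Admissible k: 1..2 (factorial args all ≥0)
  k=1: (−1)^0·4.8990/(2)·0.9015^3·0.4328^1 = +0.776663
  k=2: (−1)^1·4.8990/(2)·0.9015^1·0.4328^3 = -0.178971
d^2_{-1,0}(0.8951) = +0.776663 -0.178971 = +0.597692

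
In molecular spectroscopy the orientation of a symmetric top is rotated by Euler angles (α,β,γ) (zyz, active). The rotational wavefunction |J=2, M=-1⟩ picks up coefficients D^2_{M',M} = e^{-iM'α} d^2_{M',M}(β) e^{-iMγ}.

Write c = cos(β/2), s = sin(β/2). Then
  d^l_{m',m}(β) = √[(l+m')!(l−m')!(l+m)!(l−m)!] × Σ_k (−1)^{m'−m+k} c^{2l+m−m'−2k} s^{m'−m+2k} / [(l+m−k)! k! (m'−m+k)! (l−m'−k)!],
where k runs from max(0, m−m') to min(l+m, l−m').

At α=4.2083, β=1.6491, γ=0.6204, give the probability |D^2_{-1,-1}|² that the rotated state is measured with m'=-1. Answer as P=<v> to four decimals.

P=0.2841

First d^2_{-1,-1}(β=1.6491), then the phase factors e^{-i(-1)α} and e^{-i(-1)γ}:
With c≡cos(β/2)=0.678887 and s≡sin(β/2)=0.734242, N=[1·6·1·6]^{1/2}=6.000000
Admissible k: 0..1 (factorial args all ≥0)
  k=0: (−1)^0·6.0000/(6)·0.6789^4·0.7342^0 = +0.212418
  k=1: (−1)^1·6.0000/(2)·0.6789^2·0.7342^2 = -0.745411
d^2_{-1,-1}(1.6491) = +0.212418 -0.745411 = -0.532993
|D^2_{-1,-1}|² = |d^2_{-1,-1}(β)|² = (-0.532993)² = 0.284081 (the z-rotation phases have unit modulus)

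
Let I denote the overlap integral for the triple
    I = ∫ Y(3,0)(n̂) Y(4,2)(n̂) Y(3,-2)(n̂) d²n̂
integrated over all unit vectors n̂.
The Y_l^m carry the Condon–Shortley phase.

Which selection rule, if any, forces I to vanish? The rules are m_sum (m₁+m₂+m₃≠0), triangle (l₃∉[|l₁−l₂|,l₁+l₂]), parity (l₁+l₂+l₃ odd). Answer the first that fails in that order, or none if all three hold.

Σmᵢ = 0  ✓
l₃∈[|l₁−l₂|,l₁+l₂]=[1,7], have l₃=3  ✓
Σlᵢ = 10 ⇒ even  ✓

none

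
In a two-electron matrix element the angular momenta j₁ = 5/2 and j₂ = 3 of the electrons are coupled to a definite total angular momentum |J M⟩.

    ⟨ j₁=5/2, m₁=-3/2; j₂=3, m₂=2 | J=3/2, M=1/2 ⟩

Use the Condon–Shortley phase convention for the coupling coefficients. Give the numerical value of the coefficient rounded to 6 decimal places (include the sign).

-0.218218  (= −√(1/21))

j₁+j₂−J=4  J+j₁−j₂=1  J−j₁+j₂=2  j₁+j₂+J+1=8
(j₁±m₁, j₂±m₂, J±M) = (1,4,5,1,2,1)
P² = 192/7
sum k=3..4:
  [3] −1/12 = -1/12
  [4] +1/24 = 1/24
S = -1/24
C² = P²·S² = 1/21 ; C = -0.218218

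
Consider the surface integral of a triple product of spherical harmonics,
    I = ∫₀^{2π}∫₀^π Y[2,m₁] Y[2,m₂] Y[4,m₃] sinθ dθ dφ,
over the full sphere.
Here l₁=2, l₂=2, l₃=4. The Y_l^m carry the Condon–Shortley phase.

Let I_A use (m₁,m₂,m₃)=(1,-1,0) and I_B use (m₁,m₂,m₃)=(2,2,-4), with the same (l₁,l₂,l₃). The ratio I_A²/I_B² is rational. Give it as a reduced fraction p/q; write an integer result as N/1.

8/35

l's match ⇒ only the (l;m) 3-j factors differ between A and B.
A: triangle coeff Δ(2,2,4) = 1/630; Σ_t [0,0]: t=0:+1/36 = 1/36; (3j)²=8/315 [(2 2 4; 1 -1 0)], sign=+1
B: triangle coeff Δ(2,2,4) = 1/630; Σ_t [0,0]: t=0:+1/576 = 1/576; (3j)²=1/9 [(2 2 4; 2 2 -4)], sign=+1
I_A²/I_B² = (8/315)/(1/9) = 8/35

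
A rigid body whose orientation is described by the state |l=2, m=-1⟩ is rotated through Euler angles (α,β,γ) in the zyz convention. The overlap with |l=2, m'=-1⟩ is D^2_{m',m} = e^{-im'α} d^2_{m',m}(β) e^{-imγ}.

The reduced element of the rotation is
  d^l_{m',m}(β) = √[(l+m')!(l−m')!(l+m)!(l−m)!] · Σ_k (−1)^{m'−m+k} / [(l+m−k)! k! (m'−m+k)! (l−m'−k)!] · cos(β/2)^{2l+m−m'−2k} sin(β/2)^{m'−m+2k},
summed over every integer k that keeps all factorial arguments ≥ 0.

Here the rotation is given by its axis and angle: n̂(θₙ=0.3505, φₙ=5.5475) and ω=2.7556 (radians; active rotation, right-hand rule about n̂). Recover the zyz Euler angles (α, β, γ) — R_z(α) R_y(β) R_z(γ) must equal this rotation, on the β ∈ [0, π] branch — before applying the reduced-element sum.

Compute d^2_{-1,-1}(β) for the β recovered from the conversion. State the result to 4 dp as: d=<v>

d=0.4838

Axis–angle → zyz. n̂ = (sinθₙcosφₙ, sinθₙsinφₙ, cosθₙ) = (+0.254563, -0.230432, +0.939201), ω = 2.7556.
R = I cosω + sinω [n̂]ₓ + (1−cosω) n̂n̂ᵀ gives
  R = [-0.801589, -0.466593, +0.373828; +0.240586, -0.824134, -0.512759; +0.547333, -0.321084, +0.772872]
β = atan2(√(R₁₃²+R₂₃²), R₃₃) = 0.687441; α = atan2(R₂₃, R₁₃) mod 2π = 5.342348; γ = atan2(R₃₂, −R₃₁) mod 2π = 3.672126
d^2_{-1,-1}(β=0.6874) via the finite sum:
c=cos(0.687441/2)=0.941507, s=sin(0.687441/2)=0.336992; N=√[1·6·1·6]=6.000000
The bounds max(0,m−m')=0 and min(l+m,l−m')=1 give 2 terms
  k=0: (−1)^0·6.0000/(6)·0.9415^4·0.3370^0 = +0.785769
  k=1: (−1)^1·6.0000/(2)·0.9415^2·0.3370^2 = -0.302001
d^2_{-1,-1}(0.6874) = +0.785769 -0.302001 = +0.483767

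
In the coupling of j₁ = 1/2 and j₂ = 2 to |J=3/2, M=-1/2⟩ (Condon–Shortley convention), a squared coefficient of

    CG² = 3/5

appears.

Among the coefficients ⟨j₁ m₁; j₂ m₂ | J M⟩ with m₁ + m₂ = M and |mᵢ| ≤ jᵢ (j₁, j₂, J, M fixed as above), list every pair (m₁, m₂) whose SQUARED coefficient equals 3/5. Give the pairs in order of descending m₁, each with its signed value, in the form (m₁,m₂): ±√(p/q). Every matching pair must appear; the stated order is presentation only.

Admissible pairs with m₁+m₂ = M = -1/2: (-1/2,0), (1/2,-1)
  (m₁,m₂)=(1/2,-1): CG² = 3/5, CG = +√(3/5)   ← matches the target
  (m₁,m₂)=(-1/2,0): CG² = 2/5, CG = −√(2/5)
Pairs with CG² = 3/5: (1/2,-1): +√(3/5)

(1/2,-1): +√(3/5)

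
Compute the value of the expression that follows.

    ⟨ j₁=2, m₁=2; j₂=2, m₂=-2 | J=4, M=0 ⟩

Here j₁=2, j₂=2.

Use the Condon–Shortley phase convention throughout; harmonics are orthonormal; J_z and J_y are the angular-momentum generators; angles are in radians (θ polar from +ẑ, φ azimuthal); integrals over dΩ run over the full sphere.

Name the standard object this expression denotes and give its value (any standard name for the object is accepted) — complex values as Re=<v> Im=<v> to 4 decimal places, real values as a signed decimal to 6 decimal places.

Clebsch–Gordan coefficient, +√(1/70) ≈ +0.119523

This is a Clebsch–Gordan (vector-coupling) coefficient.
√[9·0!4!4!/9! · 4!0!0!4!4!4!] = √(165888/35)
  +(−1)^0/∏(0,0,0,0,4,4)! = 1/576  (running 1/576)
⟨..|..⟩ = √(165888/35)·(1/576) = +0.119523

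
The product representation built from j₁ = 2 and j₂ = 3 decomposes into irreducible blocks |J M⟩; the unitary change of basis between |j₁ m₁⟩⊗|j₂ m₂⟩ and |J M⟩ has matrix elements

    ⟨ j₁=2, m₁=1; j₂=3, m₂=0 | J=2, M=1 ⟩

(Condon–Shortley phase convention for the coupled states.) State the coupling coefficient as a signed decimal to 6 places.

-0.534522

triangle: 3!*1!*3!/8! = 36/40320
(j±m)!: 3!*1!*3!*3!*3!*1! = 1296
prefactor² = (2J+1)*Δ*N² = 81/14
  k=0: +1/(0!*3!*1!*3!*0!*0!) = 1/36
  k=1: −1/(1!*2!*0!*2!*1!*1!) = -1/4
Σ = -2/9  ⇒  CG² = 81/14*(-2/9)² = 2/7
CG = −√(2/7) = -0.534522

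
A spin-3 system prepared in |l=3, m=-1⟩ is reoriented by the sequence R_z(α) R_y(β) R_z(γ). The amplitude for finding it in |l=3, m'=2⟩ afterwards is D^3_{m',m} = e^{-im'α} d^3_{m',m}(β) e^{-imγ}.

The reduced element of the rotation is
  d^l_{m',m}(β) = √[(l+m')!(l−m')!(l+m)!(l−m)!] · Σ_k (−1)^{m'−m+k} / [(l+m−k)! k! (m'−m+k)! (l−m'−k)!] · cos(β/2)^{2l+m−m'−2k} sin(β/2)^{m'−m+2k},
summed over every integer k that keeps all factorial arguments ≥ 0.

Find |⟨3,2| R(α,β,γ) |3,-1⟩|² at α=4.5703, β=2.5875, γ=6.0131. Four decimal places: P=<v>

P=0.3564

Split into d^3_{2,-1}(β=2.5875) × two z-phases.
c=cos(2.587500/2)=0.273516, s=sin(2.587500/2)=0.961868; N=√[120·1·2·24]=75.894664
k: max(0,(-1)−(2))=0 … min(3+(-1),3−(2))=1
  k=0: (−1)^3·75.8947/(12)·0.2735^3·0.9619^3 = -0.115166
  k=1: (−1)^4·75.8947/(24)·0.2735^1·0.9619^5 = +0.712129
d^3_{2,-1}(2.5875) = -0.115166 +0.712129 = +0.596963
|D^3_{2,-1}|² = |d^3_{2,-1}(β)|² = (+0.596963)² = 0.356365 (the z-rotation phases have unit modulus)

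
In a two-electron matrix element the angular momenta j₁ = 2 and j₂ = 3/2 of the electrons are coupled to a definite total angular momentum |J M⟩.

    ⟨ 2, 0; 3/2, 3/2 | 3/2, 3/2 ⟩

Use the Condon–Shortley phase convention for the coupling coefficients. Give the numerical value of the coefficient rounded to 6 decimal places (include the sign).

triangle: 2!×2!×1!/6! = 4/720
(j±m)!: 2!×2!×3!×0!×3!×0! = 144
prefactor² = (2J+1)×Δ×N² = 16/5
  k=2: +1/(2!×0!×0!×1!×2!×0!) = 1/4
Σ = 1/4  ⇒  CG² = 16/5×(1/4)² = 1/5
CG = +√(1/5) = +0.447214

+0.447214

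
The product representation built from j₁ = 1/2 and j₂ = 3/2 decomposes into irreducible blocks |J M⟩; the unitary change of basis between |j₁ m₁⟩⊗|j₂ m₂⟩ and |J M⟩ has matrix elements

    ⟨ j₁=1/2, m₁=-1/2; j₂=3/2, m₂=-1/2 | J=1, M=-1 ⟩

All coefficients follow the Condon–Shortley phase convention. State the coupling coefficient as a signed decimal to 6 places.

j₁+j₂−J=1  J+j₁−j₂=0  J−j₁+j₂=2  j₁+j₂+J+1=4
(j₁±m₁, j₂±m₂, J±M) = (0,1,1,2,0,2)
P² = 1
sum k=1..1:
  [1] −1/2 = -1/2
S = -1/2
C² = P²·S² = 1/4 ; C = -0.500000

-0.500000  (= −√(1/4))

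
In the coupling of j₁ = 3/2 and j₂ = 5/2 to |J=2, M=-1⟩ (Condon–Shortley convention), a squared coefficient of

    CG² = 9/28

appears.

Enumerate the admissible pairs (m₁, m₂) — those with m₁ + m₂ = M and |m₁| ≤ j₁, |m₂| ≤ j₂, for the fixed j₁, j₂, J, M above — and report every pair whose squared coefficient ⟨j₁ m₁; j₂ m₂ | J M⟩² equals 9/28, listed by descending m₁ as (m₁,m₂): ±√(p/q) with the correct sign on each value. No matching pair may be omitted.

Admissible pairs with m₁+m₂ = M = -1: (-3/2,1/2), (-1/2,-1/2), (1/2,-3/2), (3/2,-5/2)
  (m₁,m₂)=(3/2,-5/2): CG² = 5/14, CG = +√(5/14)
  (m₁,m₂)=(1/2,-3/2): CG² = 1/42, CG = +√(1/42)
  (m₁,m₂)=(-1/2,-1/2): CG² = 25/84, CG = −√(25/84)
  (m₁,m₂)=(-3/2,1/2): CG² = 9/28, CG = +√(9/28)   ← matches the target
Pairs with CG² = 9/28: (-3/2,1/2): +√(9/28)

(-3/2,1/2): +√(9/28)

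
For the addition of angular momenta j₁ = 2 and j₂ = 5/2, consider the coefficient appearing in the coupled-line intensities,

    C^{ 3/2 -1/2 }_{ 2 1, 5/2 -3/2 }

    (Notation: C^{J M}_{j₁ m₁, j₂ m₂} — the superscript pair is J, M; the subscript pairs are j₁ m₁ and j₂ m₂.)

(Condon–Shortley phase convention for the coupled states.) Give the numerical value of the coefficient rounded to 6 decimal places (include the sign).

√[4·3!1!2!/7! · 3!1!1!4!1!2!] = √(96/35)
  +(−1)^0/∏(0,3,1,1,0,1)! = 1/6  (running 1/6)
  +(−1)^1/∏(1,2,0,0,1,2)! = -1/4  (running -1/12)
⟨..|..⟩ = √(96/35)·(-1/12) = -0.138013

-0.138013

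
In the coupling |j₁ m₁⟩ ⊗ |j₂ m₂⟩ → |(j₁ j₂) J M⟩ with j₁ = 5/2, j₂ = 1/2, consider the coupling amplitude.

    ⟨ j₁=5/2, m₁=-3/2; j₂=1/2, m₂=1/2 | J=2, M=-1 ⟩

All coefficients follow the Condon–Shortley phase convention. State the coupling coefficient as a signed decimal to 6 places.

-0.816497  (= −√(2/3))

√[5·1!4!0!/6! · 1!4!1!0!1!3!] = √(24)
  +(−1)^1/∏(1,0,3,0,1,0)! = -1/6  (running -1/6)
⟨..|..⟩ = √(24)·(-1/6) = -0.816497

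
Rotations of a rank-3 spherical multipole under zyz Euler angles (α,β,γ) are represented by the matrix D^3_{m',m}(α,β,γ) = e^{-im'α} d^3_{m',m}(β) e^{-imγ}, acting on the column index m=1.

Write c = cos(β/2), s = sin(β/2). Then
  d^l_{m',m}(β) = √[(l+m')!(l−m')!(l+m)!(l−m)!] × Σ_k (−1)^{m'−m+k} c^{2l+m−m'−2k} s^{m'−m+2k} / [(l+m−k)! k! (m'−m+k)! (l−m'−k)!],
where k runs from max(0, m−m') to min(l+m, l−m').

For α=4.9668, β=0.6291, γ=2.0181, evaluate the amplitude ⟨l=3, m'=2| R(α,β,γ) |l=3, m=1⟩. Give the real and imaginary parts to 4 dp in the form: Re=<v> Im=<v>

Re=-0.4899 Im=-0.3459

D^3_{2,1}(4.9668,0.6291,2.0181) = e^{-i·2·4.9668}·d^3_{2,1}(0.6291)·e^{-i·1·2.0181}. Compute d first:
Half-angle: c=0.950936, s=0.309389. N=√(120·1·24·2)=75.894664
Admissible k: 0..1 (factorial args all ≥0)
  k=0: (−1)^1·75.8947/(24)·0.9509^5·0.3094^1 = -0.760782
  k=1: (−1)^2·75.8947/(12)·0.9509^3·0.3094^3 = +0.161063
d^3_{2,1}(0.6291) = -0.760782 +0.161063 = -0.599718
Phases: e^{-i·(2)·4.9668}=-0.873319+0.487149i, e^{-i·(1)·2.0181}=-0.432536-0.901617i ⇒ D=-0.489948-0.345851i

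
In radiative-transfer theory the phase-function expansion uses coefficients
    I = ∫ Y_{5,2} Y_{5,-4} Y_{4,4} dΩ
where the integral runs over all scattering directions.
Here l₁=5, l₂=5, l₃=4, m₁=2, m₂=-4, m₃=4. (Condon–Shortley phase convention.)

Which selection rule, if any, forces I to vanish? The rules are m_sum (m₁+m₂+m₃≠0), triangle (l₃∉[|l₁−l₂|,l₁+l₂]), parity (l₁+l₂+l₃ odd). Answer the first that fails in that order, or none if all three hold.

m_sum

azimuthal sum: 2 − 4 + 4 = 2  ✗
0 ≤ 4 ≤ 10 (triangle on l)
L = 5 + 5 + 4 = 14 (even)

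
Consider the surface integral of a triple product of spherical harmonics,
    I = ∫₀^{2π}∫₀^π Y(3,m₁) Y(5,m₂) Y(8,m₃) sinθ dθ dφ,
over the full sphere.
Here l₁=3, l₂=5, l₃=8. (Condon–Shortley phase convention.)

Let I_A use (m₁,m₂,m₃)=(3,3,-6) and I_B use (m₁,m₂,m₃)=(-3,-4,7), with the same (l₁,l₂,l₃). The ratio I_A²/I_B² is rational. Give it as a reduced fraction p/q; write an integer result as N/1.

3/5

l's match ⇒ only the (l;m) 3-j factors differ between A and B.
A: triangle coeff Δ(3,5,8) = 1/136136; Σ_t [0,0]: t=0:+1/58060800 = 1/58060800; (3j)²=3/136 [(3 5 8; 3 3 -6)], sign=+1
B: triangle coeff Δ(3,5,8) = 1/136136; Σ_t [0,0]: t=0:+1/261273600 = 1/261273600; (3j)²=5/136 [(3 5 8; -3 -4 7)], sign=-1
I_A²/I_B² = (3/136)/(5/136) = 3/5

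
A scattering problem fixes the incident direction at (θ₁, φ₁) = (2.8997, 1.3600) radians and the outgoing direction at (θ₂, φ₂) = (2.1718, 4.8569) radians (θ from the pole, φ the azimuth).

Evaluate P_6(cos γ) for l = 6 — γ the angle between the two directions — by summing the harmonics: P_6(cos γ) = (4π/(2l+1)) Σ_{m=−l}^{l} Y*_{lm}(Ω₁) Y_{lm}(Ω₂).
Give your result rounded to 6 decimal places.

0.244634

Term-by-term m-sum for l=6 (normalisation 4π/13 = 0.966644):
  m=-6: Y*=-0.00003 + 0.00009j  Y=-0.09839 + 0.11594j  product -0.00001 - 0.00001j
  m=-5: Y*=-0.00111 - 0.00063j  Y=-0.23883 - 0.27090j  product 0.00009 + 0.00045j
  m=-4: Y*=0.00732 - 0.00822j  Y=0.34807 - 0.22708j  product 0.00068 - 0.00452j
  m=-3: Y*=0.03786 + 0.05167j  Y=0.04491 + 0.09702j  product -0.00331 + 0.00599j
  m=-2: Y*=-0.22772 + 0.10213j  Y=0.29339 - 0.08724j  product -0.05790 + 0.04983j
  m=-1: Y*=-0.12115 - 0.56617j  Y=0.03372 + 0.23171j  product 0.12710 - 0.04716j
  m=+0: Y*=0.48065 + 0.00000j  Y=0.24917 + 0.00000j  product 0.11976 + 0.00000j
  m=+1: Y*=0.12115 - 0.56617j  Y=-0.03372 + 0.23171j  product 0.12710 + 0.04716j
  m=+2: Y*=-0.22772 - 0.10213j  Y=0.29339 + 0.08724j  product -0.05790 - 0.04983j
  m=+3: Y*=-0.03786 + 0.05167j  Y=-0.04491 + 0.09702j  product -0.00331 - 0.00599j
  m=+4: Y*=0.00732 + 0.00822j  Y=0.34807 + 0.22708j  product 0.00068 + 0.00452j
  m=+5: Y*=0.00111 - 0.00063j  Y=0.23883 - 0.27090j  product 0.00009 - 0.00045j
  m=+6: Y*=-0.00003 - 0.00009j  Y=-0.09839 - 0.11594j  product -0.00001 + 0.00001j
Total Σ_m = 0.25308 - 0.00000j. Multiply by 0.966644: 0.24463 - 0.00000j. P_6(cos γ) = 0.244634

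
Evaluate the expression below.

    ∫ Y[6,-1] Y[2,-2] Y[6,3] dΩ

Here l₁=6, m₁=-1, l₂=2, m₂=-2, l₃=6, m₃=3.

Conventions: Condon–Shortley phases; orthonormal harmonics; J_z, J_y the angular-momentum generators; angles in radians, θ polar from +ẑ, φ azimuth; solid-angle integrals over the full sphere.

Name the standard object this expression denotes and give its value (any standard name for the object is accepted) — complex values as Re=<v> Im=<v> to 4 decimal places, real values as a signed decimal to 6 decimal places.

This is a Gaunt coefficient — the integral of a triple product of spherical harmonics over the sphere.
Checks pass: Σm=0; 14 even; l₃=6∈[4,8].
(2·6+1)(2·2+1)(2·6+1) = 845
Δ: 2! 10! 2! / 15! → 1/90090
sum: t=0:+1/69120 t=1:−1/14400 t=2:+1/69120 = -7/172800
3j²(6 2 6; 0 0 0) = Δ·Π!·Σ² = 14/715  (sign -1)
sum: t=0:+1/120960 = 1/120960
3j²(6 2 6; -1 -2 3) = Δ·Π!·Σ² = 24/1001  (sign -1)
combine: 4πI² = 845·14/715·24/1001 = 48/121
take √, sign +1: I = 0.17767364

Gaunt coefficient, +0.177674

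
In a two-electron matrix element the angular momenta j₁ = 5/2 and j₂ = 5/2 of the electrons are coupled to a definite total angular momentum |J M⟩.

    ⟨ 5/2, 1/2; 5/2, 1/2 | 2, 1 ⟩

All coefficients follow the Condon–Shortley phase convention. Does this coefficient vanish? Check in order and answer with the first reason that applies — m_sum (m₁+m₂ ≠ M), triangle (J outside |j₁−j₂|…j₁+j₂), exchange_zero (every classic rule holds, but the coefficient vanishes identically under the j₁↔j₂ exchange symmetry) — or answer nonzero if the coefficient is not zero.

exchange_zero

m-sum: m₁+m₂ = 1/2+1/2 = 1, M = 1  ✓
triangle: |j₁−j₂| = 0 ≤ J = 2 ≤ j₁+j₂ = 5  ✓
exchange: j₁=j₂ and m₁=m₂, and (−1)^(j₁+j₂−J) = (−1)^3 = −1 forces ⟨j₁m₁;j₂m₂|JM⟩ = −⟨j₂m₂;j₁m₁|JM⟩ = −⟨j₁m₁;j₂m₂|JM⟩ ⇒ the coefficient vanishes identically
Racah sum check: Σ_k collapses to 0 ⇒ CG = 0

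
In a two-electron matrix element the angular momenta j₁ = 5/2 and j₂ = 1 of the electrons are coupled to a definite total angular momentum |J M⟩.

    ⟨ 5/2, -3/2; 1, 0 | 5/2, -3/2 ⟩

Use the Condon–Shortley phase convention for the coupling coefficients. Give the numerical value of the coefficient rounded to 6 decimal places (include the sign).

-0.507093

j₁+j₂−J=1  J+j₁−j₂=4  J−j₁+j₂=1  j₁+j₂+J+1=7
(j₁±m₁, j₂±m₂, J±M) = (1,4,1,1,1,4)
P² = 576/35
sum k=0..1:
  [0] +1/24 = 1/24
  [1] −1/6 = -1/6
S = -1/8
C² = P²·S² = 9/35 ; C = -0.507093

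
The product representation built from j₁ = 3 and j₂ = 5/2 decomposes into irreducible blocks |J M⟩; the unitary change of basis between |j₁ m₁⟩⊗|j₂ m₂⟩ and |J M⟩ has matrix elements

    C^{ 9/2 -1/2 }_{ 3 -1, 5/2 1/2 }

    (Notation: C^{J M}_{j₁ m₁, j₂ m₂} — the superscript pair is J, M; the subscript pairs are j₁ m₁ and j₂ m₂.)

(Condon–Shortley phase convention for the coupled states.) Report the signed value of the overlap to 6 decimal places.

√[10·1!5!4!/11! · 2!4!3!2!4!5!] = √(92160/77)
  +(−1)^0/∏(0,1,4,3,1,1)! = 1/144  (running 1/144)
  +(−1)^1/∏(1,0,3,2,2,2)! = -1/48  (running -1/72)
⟨..|..⟩ = √(92160/77)·(-1/72) = -0.480500

−√(160/693) ≈ -0.480500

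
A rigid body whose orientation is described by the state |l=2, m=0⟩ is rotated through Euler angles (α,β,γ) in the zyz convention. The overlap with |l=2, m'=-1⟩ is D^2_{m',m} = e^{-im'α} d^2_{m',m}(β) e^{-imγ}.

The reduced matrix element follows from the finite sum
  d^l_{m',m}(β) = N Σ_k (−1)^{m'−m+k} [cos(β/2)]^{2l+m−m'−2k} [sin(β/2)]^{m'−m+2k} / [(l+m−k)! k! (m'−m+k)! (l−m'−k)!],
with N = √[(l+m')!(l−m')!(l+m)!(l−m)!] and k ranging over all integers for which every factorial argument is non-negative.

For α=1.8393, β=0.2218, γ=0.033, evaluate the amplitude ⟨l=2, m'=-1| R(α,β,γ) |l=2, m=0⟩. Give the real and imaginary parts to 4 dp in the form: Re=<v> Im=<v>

First d^2_{-1,0}(β=0.2218), then the phase factors e^{-i(-1)α} and e^{-i(0)γ}:
Half-angle: c=0.993857, s=0.110673. N=√(1·6·2·2)=4.898979
Admissible k: 1..2 (factorial args all ≥0)
  k=1: (−1)^0·4.8990/(2)·0.9939^3·0.1107^1 = +0.266127
  k=2: (−1)^1·4.8990/(2)·0.9939^1·0.1107^3 = -0.003300
d^2_{-1,0}(0.2218) = +0.266127 -0.003300 = +0.262826
Phases: e^{-i·(-1)·1.8393}=-0.265289+0.964169i, e^{-i·(0)·0.0330}=+1.000000+0.000000i ⇒ D=-0.069725+0.253409i

Re=-0.0697 Im=0.2534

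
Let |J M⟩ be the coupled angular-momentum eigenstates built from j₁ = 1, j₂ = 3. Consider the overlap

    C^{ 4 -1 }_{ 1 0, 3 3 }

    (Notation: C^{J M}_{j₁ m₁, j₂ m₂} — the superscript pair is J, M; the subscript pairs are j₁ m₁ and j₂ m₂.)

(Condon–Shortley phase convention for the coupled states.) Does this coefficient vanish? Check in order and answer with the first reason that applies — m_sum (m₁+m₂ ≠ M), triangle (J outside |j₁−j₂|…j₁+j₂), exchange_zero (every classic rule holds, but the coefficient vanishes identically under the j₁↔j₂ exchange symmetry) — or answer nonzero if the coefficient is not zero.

m-sum: m₁+m₂ = 0+3 = 3, M = -1  ✗ ⇒ coefficient is 0

m_sum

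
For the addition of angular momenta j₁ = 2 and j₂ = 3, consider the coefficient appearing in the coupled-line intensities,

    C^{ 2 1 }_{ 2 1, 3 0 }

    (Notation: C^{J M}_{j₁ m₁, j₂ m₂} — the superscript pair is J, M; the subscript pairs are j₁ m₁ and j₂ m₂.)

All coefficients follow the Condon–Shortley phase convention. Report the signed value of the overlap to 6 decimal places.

j₁+j₂−J=3  J+j₁−j₂=1  J−j₁+j₂=3  j₁+j₂+J+1=8
(j₁±m₁, j₂±m₂, J±M) = (3,1,3,3,3,1)
P² = 81/14
sum k=0..1:
  [0] +1/36 = 1/36
  [1] −1/4 = -1/4
S = -2/9
C² = P²·S² = 2/7 ; C = -0.534522

−√(2/7) ≈ -0.534522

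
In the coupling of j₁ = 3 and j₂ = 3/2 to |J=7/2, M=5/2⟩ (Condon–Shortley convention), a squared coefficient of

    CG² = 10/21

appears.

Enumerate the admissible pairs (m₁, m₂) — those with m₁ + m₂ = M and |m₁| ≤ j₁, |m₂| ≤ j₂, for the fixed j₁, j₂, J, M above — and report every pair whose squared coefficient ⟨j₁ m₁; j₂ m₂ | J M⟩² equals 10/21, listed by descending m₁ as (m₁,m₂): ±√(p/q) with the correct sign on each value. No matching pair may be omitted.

Admissible pairs with m₁+m₂ = M = 5/2: (1,3/2), (2,1/2), (3,-1/2)
  (m₁,m₂)=(3,-1/2): CG² = 8/21, CG = +√(8/21)
  (m₁,m₂)=(2,1/2): CG² = 1/7, CG = +√(1/7)
  (m₁,m₂)=(1,3/2): CG² = 10/21, CG = −√(10/21)   ← matches the target
Pairs with CG² = 10/21: (1,3/2): −√(10/21)

(1,3/2): −√(10/21)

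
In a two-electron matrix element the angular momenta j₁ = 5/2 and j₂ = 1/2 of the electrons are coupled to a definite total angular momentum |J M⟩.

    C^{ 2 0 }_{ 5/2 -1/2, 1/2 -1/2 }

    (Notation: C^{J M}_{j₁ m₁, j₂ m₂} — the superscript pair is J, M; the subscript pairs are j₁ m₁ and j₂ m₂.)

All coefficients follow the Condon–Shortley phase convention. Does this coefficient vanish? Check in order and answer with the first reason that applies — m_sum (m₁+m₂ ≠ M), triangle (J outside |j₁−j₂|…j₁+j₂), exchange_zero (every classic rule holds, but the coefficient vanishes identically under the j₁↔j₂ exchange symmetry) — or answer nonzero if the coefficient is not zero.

m_sum

m-sum: m₁+m₂ = -1/2+(-1/2) = -1, M = 0  ✗ ⇒ coefficient is 0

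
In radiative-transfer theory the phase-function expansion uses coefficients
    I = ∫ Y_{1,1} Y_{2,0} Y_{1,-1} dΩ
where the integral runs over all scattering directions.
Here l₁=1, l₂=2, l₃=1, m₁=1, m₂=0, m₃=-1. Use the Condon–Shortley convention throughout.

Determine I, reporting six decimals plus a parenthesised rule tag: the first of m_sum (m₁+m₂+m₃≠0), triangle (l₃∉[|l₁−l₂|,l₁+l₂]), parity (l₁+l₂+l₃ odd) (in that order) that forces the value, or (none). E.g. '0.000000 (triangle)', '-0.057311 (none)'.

m-sum 0 ✓  L=4 even ✓  1≤1≤3 ✓
Π(2lᵢ+1) = 3×5×3 = 45
triangle coeff Δ(1,2,1) = 1/30
Σ_t [1,1]: t=1:−1/1 = -1/1
(3j)²=2/15 [(1 2 1; 0 0 0)], sign=+1
Σ_t [0,0]: t=0:+1/4 = 1/4
(3j)²=1/30 [(1 2 1; 1 0 -1)], sign=+1
⇒ 4πI² = 1/5
I = (+1)√(1/5/(4π)) = 0.12615663
No selection rule forces the value: the integral is nonzero (none).

0.126157 (none)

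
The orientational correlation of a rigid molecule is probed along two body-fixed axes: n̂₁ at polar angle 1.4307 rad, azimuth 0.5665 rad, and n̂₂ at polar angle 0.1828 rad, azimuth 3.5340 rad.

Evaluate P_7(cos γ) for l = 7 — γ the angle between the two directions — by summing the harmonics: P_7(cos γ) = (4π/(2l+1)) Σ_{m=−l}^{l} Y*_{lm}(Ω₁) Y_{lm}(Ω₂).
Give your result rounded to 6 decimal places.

0.086181

Summing Y*_{l m}(θ₁,φ₁)·Y_{l m}(θ₂,φ₂) over m ∈ [−7, 7]; prefactor 4π/(2·7+1) = 0.837758:
  term(m=-7) = -0.000001-0.000001i   from Y*(Ω₁)=-0.317082-0.342495i, Y(Ω₂)=+0.000003+0.000001i
  term(m=-6) = +0.000008+0.000014i   from Y*(Ω₁)=-0.238160-0.062695i, Y(Ω₂)=-0.000047-0.000047i
  term(m=-5) = +0.000142+0.000168i   from Y*(Ω₁)=+0.248402-0.079322i, Y(Ω₂)=+0.000321+0.000779i
  term(m=-4) = -0.001566-0.001309i   from Y*(Ω₁)=+0.173317-0.207784i, Y(Ω₂)=+0.000009-0.007542i
  term(m=-3) = -0.007970-0.004587i   from Y*(Ω₁)=-0.024367+0.188276i, Y(Ω₂)=-0.018576+0.044736i
  term(m=-2) = +0.055957+0.020311i   from Y*(Ω₁)=+0.117239+0.250462i, Y(Ω₂)=+0.152301-0.152124i
  term(m=-1) = +0.093376+0.016422i   from Y*(Ω₁)=-0.136231-0.086648i, Y(Ω₂)=-0.542592+0.224563i
  term(m=+0) = -0.177021-0.000000i   from Y*(Ω₁)=-0.277645-0.000000i, Y(Ω₂)=+0.637582+0.000000i
  term(m=+1) = +0.093376-0.016422i   from Y*(Ω₁)=+0.136231-0.086648i, Y(Ω₂)=+0.542592+0.224563i
  term(m=+2) = +0.055957-0.020311i   from Y*(Ω₁)=+0.117239-0.250462i, Y(Ω₂)=+0.152301+0.152124i
  term(m=+3) = -0.007970+0.004587i   from Y*(Ω₁)=+0.024367+0.188276i, Y(Ω₂)=+0.018576+0.044736i
  term(m=+4) = -0.001566+0.001309i   from Y*(Ω₁)=+0.173317+0.207784i, Y(Ω₂)=+0.000009+0.007542i
  term(m=+5) = +0.000142-0.000168i   from Y*(Ω₁)=-0.248402-0.079322i, Y(Ω₂)=-0.000321+0.000779i
  term(m=+6) = +0.000008-0.000014i   from Y*(Ω₁)=-0.238160+0.062695i, Y(Ω₂)=-0.000047+0.000047i
  term(m=+7) = -0.000001+0.000001i   from Y*(Ω₁)=+0.317082-0.342495i, Y(Ω₂)=-0.000003+0.000001i
Σ over m = +0.102871-0.000000i; ×(4π/15) → +0.086181-0.000000i. Real part: 0.086181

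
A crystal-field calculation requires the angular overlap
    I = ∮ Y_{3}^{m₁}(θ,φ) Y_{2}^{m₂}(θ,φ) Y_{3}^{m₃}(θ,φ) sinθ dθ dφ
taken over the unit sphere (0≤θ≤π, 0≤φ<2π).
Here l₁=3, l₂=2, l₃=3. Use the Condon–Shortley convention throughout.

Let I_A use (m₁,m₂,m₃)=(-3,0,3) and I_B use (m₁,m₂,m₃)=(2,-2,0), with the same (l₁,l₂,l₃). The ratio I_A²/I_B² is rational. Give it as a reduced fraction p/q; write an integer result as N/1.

Shared (l₁,l₂,l₃)=(3,2,3): N and (l;000)² cancel in I_A²/I_B².
A: Δ = 2!·4!·2!/9! = 1/3780; Racah Σ t=2..2: t=2:+1/96 = 1/96; ⇒ 3j(3 2 3; -3 0 3)² = 5/84, sgn +1
B: Δ = 2!·4!·2!/9! = 1/3780; Racah Σ t=0..0: t=0:+1/24 = 1/24; ⇒ 3j(3 2 3; 2 -2 0)² = 1/21, sgn -1
I_A²/I_B² = (5/84)/(1/21) = 5/4

5/4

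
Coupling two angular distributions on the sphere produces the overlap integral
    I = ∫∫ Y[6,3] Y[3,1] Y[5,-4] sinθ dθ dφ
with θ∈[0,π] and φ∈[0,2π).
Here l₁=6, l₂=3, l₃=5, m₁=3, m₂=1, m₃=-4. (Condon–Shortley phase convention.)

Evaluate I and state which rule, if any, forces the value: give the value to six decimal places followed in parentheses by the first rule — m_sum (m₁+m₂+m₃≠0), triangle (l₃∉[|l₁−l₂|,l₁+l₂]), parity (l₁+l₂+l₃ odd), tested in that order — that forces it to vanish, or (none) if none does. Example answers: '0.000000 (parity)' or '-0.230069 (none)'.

0.176531 (none)

Rules hold: Σm=0, L=14 even, 3≤5≤9.
N = 13·7·11 = 1001
Δ = 4!·8!·2!/15! = 1/675675
Racah Σ t=1..3: t=1:−1/8640 t=2:+1/2304 t=3:−1/8640 = 7/34560
⇒ 3j(6 3 5; 0 0 0)² = 7/429, sgn -1
Racah Σ t=2..3: t=2:+1/40320 t=3:−1/241920 = 1/48384
⇒ 3j(6 3 5; 3 1 -4)² = 24/1001, sgn -1
4πI² = N·(3j₀)²·(3jₘ)² = 56/143
I = +1·√(0.391608/4π) = 0.17653103
No selection rule forces the value: the integral is nonzero (none).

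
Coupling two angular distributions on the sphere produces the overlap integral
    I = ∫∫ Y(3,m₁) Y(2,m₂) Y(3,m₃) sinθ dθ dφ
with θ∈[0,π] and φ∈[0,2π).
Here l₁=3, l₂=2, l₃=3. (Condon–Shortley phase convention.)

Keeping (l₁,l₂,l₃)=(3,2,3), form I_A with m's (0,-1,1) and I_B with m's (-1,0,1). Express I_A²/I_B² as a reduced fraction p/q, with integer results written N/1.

2/9

Same 3,2,3: normalisation and zero-m 3j drop out of the ratio.
A: Δ: 2! 4! 2! / 9! → 1/3780; sum: t=0:+1/12 t=1:−1/8 = -1/24; 3j²(3 2 3; 0 -1 1) = Δ·Π!·Σ² = 1/210  (sign -1)
B: Δ: 2! 4! 2! / 9! → 1/3780; sum: t=0:+1/96 t=1:−1/6 t=2:+1/16 = -3/32; 3j²(3 2 3; -1 0 1) = Δ·Π!·Σ² = 3/140  (sign -1)
I_A²/I_B² = (1/210)/(3/140) = 2/9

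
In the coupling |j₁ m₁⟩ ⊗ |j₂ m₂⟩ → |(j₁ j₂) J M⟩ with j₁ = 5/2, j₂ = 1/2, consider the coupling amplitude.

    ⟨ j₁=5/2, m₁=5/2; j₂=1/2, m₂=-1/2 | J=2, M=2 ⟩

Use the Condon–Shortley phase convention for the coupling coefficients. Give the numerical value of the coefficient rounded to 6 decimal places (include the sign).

√[5·1!4!0!/6! · 5!0!0!1!4!0!] = √(480)
  +(−1)^0/∏(0,1,0,0,4,0)! = 1/24  (running 1/24)
⟨..|..⟩ = √(480)·(1/24) = +0.912871

+0.912871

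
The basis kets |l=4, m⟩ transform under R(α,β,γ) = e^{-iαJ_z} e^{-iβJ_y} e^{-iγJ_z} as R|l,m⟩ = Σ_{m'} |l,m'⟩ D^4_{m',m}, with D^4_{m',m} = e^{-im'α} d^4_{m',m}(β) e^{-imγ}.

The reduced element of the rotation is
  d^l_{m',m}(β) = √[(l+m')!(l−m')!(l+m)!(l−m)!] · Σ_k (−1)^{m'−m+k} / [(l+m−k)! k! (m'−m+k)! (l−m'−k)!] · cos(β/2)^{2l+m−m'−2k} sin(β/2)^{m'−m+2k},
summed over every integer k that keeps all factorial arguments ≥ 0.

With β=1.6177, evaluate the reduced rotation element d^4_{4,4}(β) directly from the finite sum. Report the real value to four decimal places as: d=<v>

d^4_{4,4}(β=1.6177) via the finite sum:
c=cos(1.617700/2)=0.690331, s=sin(1.617700/2)=0.723494; N=√[40320·1·40320·1]=40320.000000
Admissible k: 0..0 (factorial args all ≥0)
  k=0: (−1)^0·40320.0000/(40320)·0.6903^8·0.7235^0 = +0.051577
d^4_{4,4}(1.6177) = +0.051577

d=0.0516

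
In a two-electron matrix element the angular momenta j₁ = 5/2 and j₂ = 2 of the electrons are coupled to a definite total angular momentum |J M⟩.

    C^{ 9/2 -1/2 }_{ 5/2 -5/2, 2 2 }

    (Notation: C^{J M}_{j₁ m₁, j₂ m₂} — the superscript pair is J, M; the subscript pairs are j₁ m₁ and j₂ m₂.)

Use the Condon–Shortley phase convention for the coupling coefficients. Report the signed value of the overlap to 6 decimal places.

+0.089087  (= +√(1/126))

j₁+j₂−J=0  J+j₁−j₂=5  J−j₁+j₂=4  j₁+j₂+J+1=10
(j₁±m₁, j₂±m₂, J±M) = (0,5,4,0,4,5)
P² = 460800/7
sum k=0..0:
  [0] +1/2880 = 1/2880
S = 1/2880
C² = P²·S² = 1/126 ; C = +0.089087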